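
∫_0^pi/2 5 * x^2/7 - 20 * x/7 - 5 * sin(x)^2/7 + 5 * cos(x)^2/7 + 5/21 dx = -5*pi^2/14 + 5*pi/42 + 5*pi^3/168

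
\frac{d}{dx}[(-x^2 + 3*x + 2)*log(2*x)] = (-2*x^2*log(x) - 2*x^2*log(2) - x^2 + 3*x*log(x) + 3*x*log(2) + 3*x + 2)/x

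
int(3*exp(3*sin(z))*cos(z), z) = exp(3*sin(z)) + C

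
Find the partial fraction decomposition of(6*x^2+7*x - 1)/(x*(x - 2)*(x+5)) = 114/(35*(x + 5)) + 37/(14*(x - 2)) + 1/(10*x)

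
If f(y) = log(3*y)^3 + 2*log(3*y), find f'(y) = (3*log(y)^2 + 6*log(3)*log(y) + 2 + 3*log(3)^2)/y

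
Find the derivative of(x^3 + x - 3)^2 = 6*x^5 + 8*x^3 - 18*x^2 + 2*x - 6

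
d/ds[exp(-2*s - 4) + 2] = -2*exp(-2*s - 4)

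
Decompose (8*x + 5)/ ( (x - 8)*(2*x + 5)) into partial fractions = 10/(7*(2*x + 5)) + 23/(7*(x - 8))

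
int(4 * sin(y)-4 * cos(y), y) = -4*sqrt(2)*sin(y + pi/4) + C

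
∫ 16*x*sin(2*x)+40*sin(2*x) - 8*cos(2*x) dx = (-8*x - 20)*cos(2*x) + C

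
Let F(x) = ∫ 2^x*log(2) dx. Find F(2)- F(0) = 3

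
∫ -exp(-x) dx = exp(-x) + C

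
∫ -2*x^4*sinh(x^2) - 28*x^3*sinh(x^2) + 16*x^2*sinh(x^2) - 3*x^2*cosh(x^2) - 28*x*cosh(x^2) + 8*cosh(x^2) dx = -x*(x^2 + 14*x - 8)*cosh(x^2) + C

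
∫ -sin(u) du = cos(u) + C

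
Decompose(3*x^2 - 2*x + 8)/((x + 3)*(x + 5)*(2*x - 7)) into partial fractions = 151/(221*(2*x - 7)) + 93/(34*(x + 5)) - 41/(26*(x + 3))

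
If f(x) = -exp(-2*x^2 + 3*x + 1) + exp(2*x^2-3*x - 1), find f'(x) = (4*x*exp(-4*x^2 + 6*x + 2) + 4*x - 3*exp(-4*x^2 + 6*x + 2) - 3)*exp(2*x^2 - 3*x - 1)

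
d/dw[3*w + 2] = 3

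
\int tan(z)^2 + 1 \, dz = tan(z) + C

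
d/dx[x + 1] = 1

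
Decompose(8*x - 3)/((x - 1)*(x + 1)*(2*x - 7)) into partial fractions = 20/(9*(2*x - 7)) - 11/(18*(x + 1)) - 1/(2*(x - 1))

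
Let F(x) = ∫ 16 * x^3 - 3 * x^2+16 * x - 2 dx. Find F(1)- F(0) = 9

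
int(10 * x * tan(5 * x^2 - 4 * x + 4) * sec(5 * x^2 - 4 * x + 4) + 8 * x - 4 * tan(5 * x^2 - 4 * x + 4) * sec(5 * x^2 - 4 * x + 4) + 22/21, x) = 4*x^2 + 22*x/21 + sec(5*x^2 - 4*x + 4) + C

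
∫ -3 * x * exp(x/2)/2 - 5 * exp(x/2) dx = (-3*x - 4)*exp(x/2) + C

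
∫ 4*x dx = 2*x^2 + C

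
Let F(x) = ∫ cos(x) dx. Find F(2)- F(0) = sin(2)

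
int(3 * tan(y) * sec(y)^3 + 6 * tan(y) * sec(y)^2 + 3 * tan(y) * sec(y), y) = (sec(y) + 1)^3 + C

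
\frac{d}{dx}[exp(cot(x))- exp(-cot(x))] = -(exp(2/tan(x)) + 1)*exp(-cot(x))/sin(x)^2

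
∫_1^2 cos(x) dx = -sin(1) + sin(2)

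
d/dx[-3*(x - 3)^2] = 18 - 6*x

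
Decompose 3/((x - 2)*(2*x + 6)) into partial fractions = -3/(10*(x + 3)) + 3/(10*(x - 2))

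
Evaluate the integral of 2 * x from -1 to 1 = 0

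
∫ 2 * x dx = x^2 + C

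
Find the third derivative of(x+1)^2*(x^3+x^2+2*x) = 60*x^2 + 72*x + 30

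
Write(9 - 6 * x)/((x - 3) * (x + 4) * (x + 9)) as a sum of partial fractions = 21/(20*(x + 9)) - 33/(35*(x + 4)) - 3/(28*(x - 3))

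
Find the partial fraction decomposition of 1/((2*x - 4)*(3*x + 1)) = -3/(14*(3*x + 1)) + 1/(14*(x - 2))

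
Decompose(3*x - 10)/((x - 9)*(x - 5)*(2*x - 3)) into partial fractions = -22/(105*(2*x - 3)) - 5/(28*(x - 5)) + 17/(60*(x - 9))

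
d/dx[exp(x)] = exp(x)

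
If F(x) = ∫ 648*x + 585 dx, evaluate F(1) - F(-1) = 1170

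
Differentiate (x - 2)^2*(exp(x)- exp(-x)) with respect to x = (x^2*exp(2*x) + x^2 - 2*x*exp(2*x) - 6*x + 8)*exp(-x)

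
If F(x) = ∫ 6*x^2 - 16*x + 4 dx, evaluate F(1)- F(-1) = 12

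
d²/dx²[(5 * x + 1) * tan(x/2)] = (5*x*sin(x/2)/(2*cos(x/2)) + sin(x/2)/(2*cos(x/2)) + 5)/cos(x/2)^2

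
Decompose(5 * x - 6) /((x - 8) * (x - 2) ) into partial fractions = -2/(3*(x - 2)) + 17/(3*(x - 8))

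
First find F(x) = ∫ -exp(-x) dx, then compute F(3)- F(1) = -exp(-1) + exp(-3)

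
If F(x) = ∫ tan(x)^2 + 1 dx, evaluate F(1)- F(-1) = 2*tan(1)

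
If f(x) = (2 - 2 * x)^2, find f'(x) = 8*x - 8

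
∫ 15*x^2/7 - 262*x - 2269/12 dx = 5*x^3/7 - 131*x^2 - 2269*x/12 + C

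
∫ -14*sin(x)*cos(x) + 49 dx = 49*x + 7*cos(x)^2 + C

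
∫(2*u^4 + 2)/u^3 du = (u^4 - 1)/u^2 + C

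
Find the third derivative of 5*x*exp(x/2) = 5*x*exp(x/2)/8 + 15*exp(x/2)/4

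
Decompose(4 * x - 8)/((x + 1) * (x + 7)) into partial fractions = 6/(x + 7) - 2/(x + 1)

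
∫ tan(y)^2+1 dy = tan(y) + C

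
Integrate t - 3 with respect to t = t^2/2 - 3*t + C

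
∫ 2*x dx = x^2 + C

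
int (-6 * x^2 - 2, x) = -2*x^3 - 2*x + C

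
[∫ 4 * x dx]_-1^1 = 0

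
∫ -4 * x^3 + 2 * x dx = -x^4 + x^2 + C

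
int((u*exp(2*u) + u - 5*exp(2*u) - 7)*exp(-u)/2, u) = (u - 6)*sinh(u) + C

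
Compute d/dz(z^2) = 2*z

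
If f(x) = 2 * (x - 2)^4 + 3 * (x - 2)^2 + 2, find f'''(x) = 48*x - 96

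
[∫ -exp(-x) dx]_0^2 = -1 + exp(-2)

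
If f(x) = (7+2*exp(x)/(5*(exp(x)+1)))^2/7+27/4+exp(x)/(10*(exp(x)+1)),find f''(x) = (-331*exp(3*x) + 32*exp(2*x) + 315*exp(x))/(350*exp(4*x) + 1400*exp(3*x) + 2100*exp(2*x) + 1400*exp(x) + 350)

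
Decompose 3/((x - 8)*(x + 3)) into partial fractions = -3/(11*(x + 3)) + 3/(11*(x - 8))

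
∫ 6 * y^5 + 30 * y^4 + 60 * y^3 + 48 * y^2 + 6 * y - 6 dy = y^6 + 6*y^5 + 15*y^4 + 16*y^3 + 3*y^2 - 6*y + C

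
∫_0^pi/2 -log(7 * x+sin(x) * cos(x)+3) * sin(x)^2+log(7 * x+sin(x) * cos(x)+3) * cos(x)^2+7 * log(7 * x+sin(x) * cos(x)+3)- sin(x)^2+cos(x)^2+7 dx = -3*log(3) + (3 + 7*pi/2)*log(3 + 7*pi/2)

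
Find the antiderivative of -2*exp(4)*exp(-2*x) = exp(4 - 2*x) + C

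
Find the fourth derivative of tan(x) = 24*tan(x)^5 + 40*tan(x)^3 + 16*tan(x)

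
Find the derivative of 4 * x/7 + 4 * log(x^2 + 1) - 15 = (4*x^2 + 56*x + 4)/(7*x^2 + 7)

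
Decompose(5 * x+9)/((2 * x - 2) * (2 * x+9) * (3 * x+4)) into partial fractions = -3/(38*(3*x + 4)) - 27/(209*(2*x + 9)) + 1/(11*(x - 1))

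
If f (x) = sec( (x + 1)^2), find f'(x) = 2*x*tan(x^2 + 2*x + 1)*sec(x^2 + 2*x + 1) + 2*tan(x^2 + 2*x + 1)*sec(x^2 + 2*x + 1)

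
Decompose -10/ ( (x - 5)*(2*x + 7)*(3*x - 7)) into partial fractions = 9/(28*(3*x - 7)) - 8/(119*(2*x + 7)) - 5/(68*(x - 5))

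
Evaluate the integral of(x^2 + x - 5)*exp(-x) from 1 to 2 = -8*exp(-2) + 2*exp(-1)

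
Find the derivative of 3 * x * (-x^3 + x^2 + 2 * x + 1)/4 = -3*x^3 + 9*x^2/4 + 3*x + 3/4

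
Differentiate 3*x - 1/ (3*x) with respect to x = (9*x^2 + 1)/(3*x^2)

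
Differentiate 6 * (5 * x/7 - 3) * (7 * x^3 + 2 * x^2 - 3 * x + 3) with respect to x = 120*x^3 - 2466*x^2/7 - 684*x/7 + 468/7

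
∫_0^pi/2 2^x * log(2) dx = -1 + 2^(pi/2)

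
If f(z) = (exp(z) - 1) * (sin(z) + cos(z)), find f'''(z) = -4*exp(z)*sin(z) - sin(z) + cos(z)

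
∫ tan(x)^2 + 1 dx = tan(x) + C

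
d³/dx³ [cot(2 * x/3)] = -16*cot(2*x/3)^4/9 - 64*cot(2*x/3)^2/27 - 16/27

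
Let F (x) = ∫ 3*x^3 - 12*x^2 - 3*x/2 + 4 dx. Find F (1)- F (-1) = 0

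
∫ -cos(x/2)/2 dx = -sin(x/2) + C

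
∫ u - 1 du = u^2/2 - u + C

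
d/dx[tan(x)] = cos(x)^(-2)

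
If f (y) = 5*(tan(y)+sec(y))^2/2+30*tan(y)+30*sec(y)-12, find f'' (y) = 5*(23*sin(y) + 24*sin(2*y) - sin(3*y) + 30*cos(y) + 6*cos(2*y)*tan(y)^2 - 2*cos(2*y) - 6*cos(3*y) + 6*tan(y)^2 + 10)/(cos(2*y) + 1)^2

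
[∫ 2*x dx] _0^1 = 1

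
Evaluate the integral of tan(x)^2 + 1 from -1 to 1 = 2*tan(1)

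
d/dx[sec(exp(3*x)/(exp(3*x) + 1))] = 3*exp(3*x)*tan(exp(3*x)/(exp(3*x) + 1))*sec(exp(3*x)/(exp(3*x) + 1))/(exp(6*x) + 2*exp(3*x) + 1)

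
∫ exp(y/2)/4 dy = exp(y/2)/2 + C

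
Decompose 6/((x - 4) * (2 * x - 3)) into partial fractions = -12/(5*(2*x - 3)) + 6/(5*(x - 4))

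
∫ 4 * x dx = 2*x^2 + C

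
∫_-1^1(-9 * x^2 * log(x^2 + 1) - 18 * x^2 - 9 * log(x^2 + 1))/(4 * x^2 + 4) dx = -9*log(2)/2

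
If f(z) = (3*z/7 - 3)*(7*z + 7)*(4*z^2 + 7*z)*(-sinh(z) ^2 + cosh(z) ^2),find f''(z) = 144*z^2 - 306*z - 420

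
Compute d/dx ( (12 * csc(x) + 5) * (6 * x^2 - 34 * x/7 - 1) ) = -72*x^2*cot(x)*csc(x) + 408*x*cot(x)*csc(x)/7 + 144*x*csc(x) + 60*x + 12*cot(x)*csc(x) - 408*csc(x)/7 - 170/7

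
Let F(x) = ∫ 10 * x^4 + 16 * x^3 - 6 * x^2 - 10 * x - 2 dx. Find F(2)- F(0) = 88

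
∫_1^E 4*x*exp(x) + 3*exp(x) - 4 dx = -3*E + 3 + (-1 + 4*E)*(-1 + exp(E))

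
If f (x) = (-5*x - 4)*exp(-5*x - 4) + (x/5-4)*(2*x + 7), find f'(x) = (4*x*exp(5*x + 4) + 125*x - 33*exp(5*x + 4) + 75)*exp(-5*x - 4)/5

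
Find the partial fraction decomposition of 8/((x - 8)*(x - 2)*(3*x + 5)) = 72/(319*(3*x + 5)) - 4/(33*(x - 2)) + 4/(87*(x - 8))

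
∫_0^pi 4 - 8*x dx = -4*pi^2 + 4*pi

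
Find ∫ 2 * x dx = x^2 + C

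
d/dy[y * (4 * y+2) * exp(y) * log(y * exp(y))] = 4*y^2*(y + log(y))*exp(y) + 4*y^2*exp(y) + 10*y*(y + log(y))*exp(y) + 6*y*exp(y) + 2*(y + log(y))*exp(y) + 2*exp(y)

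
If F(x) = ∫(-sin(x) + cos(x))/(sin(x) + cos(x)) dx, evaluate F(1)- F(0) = log(cos(1) + sin(1))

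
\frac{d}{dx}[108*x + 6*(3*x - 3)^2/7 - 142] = 108*x/7 + 648/7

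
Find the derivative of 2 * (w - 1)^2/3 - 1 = 4*w/3 - 4/3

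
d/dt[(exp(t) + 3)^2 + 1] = 2*exp(2*t) + 6*exp(t)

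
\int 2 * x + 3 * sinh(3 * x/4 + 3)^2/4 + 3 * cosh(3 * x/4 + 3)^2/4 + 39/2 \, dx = x^2 + 39*x/2 + sinh(3*x/2 + 6)/2 + C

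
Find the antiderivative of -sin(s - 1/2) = cos(s - 1/2) + C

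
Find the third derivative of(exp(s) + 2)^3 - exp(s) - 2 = 27*exp(3*s) + 48*exp(2*s) + 11*exp(s)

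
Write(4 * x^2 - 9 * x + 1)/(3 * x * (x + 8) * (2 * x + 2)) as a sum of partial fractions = 47/(48*(x + 8)) - 1/(3*(x + 1)) + 1/(48*x)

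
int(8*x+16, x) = 4*x^2 + 16*x + C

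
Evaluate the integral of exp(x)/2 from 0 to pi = -1/2 + exp(pi)/2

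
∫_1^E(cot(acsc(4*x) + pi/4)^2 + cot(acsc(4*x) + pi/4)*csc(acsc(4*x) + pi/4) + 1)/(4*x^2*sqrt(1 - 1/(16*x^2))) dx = -csc(acsc(4) + pi/4) - cot(acsc(4) + pi/4) + cot(acsc(4*E) + pi/4) + csc(acsc(4*E) + pi/4)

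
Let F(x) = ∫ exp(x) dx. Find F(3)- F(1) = -E + exp(3)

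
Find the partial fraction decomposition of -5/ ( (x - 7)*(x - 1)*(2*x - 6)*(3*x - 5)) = -135/(256*(3*x - 5)) + 5/(48*(x - 1)) + 5/(64*(x - 3)) - 5/(768*(x - 7))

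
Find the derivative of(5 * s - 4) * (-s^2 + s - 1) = -15*s^2 + 18*s - 9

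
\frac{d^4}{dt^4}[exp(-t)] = exp(-t)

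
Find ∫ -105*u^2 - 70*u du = -35*u^3 - 35*u^2 + C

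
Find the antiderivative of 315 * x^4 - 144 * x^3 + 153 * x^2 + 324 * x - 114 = 63*x^5 - 36*x^4 + 51*x^3 + 162*x^2 - 114*x + C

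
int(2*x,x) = x^2 + C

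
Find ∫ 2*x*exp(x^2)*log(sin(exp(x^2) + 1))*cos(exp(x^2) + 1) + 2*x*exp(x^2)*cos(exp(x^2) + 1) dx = log(sin(exp(x^2) + 1))*sin(exp(x^2) + 1) + C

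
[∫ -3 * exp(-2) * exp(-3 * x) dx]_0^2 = -exp(-2) + exp(-8)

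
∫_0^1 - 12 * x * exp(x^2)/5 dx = 6/5 - 6*E/5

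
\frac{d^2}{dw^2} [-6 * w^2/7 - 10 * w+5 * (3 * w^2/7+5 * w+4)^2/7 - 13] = 540*w^2/343 + 900*w/49 + 1906/49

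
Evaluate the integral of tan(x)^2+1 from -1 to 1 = 2*tan(1)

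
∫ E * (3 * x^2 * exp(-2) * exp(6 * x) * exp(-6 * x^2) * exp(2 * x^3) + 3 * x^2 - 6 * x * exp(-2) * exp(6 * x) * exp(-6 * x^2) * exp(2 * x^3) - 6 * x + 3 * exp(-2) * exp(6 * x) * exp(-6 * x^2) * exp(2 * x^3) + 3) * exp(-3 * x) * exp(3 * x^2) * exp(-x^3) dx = 2*sinh((x - 1)^3) + C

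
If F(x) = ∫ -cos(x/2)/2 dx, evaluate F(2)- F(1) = -sin(1) + sin(1/2)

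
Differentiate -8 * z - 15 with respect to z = -8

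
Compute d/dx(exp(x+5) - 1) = exp(x + 5)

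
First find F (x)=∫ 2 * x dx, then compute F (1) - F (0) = 1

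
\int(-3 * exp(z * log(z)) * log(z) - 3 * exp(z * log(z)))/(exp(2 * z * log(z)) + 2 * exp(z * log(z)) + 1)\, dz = (2 - exp(z*log(z)))/(exp(z*log(z)) + 1) + C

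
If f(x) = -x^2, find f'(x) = -2*x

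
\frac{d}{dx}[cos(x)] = -sin(x)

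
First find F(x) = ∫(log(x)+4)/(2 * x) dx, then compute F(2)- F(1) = -4 + (log(2)/2 + 2)^2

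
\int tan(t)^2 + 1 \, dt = tan(t) + C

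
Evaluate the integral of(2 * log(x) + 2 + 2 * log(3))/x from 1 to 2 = -(1 + log(3))^2 + (1 + log(6))^2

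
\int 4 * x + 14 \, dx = 2*x^2 + 14*x + C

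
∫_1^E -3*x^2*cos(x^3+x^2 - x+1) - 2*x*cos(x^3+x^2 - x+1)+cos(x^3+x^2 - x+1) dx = -sin(-E + 1 + exp(2) + exp(3)) + sin(2)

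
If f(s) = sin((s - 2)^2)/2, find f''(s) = -2*s^2*sin(s^2 - 4*s + 4) + 8*s*sin(s^2 - 4*s + 4) - 8*sin(s^2 - 4*s + 4) + cos(s^2 - 4*s + 4)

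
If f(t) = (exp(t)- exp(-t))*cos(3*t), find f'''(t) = (18*exp(2*t)*sin(3*t) - 26*exp(2*t)*cos(3*t) - 18*sin(3*t) - 26*cos(3*t))*exp(-t)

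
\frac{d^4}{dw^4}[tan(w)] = 24*tan(w)^5 + 40*tan(w)^3 + 16*tan(w)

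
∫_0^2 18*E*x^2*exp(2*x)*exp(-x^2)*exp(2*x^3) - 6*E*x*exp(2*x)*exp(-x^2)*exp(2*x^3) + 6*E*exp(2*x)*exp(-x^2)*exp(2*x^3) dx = -3*E + 3*exp(17)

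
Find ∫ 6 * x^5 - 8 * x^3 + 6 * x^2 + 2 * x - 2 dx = x^6 - 2*x^4 + 2*x^3 + x^2 - 2*x + C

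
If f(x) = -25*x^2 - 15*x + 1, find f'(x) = -50*x - 15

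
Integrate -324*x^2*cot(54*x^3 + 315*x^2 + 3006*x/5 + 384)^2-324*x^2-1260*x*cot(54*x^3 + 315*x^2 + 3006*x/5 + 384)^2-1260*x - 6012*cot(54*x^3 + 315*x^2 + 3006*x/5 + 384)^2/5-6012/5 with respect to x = 2*cot(54*x^3 + 315*x^2 + 3006*x/5 + 384) + C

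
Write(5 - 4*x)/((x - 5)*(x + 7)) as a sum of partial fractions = -11/(4*(x + 7)) - 5/(4*(x - 5))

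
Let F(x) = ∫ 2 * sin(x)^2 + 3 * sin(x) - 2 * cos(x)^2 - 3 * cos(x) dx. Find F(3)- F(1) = -sin(6) + sin(2) - 3*sqrt(2)*sin(pi/4 + 3) + 3*sqrt(2)*sin(pi/4 + 1)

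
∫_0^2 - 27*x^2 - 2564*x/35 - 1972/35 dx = -1656/5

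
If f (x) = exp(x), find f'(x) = exp(x)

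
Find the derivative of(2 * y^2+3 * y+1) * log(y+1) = 4*y*log(y + 1) + 2*y + 3*log(y + 1) + 1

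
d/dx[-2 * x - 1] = -2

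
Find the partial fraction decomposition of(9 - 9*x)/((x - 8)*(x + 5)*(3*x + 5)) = -108/(145*(3*x + 5)) + 27/(65*(x + 5)) - 63/(377*(x - 8))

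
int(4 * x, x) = 2*x^2 + C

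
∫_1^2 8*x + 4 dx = 16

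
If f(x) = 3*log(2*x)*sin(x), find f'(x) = 3*(x*log(x)*cos(x) + x*log(2)*cos(x) + sin(x))/x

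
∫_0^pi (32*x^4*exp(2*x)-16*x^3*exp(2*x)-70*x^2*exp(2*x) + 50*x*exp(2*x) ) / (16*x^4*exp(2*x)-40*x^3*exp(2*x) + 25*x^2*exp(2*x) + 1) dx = log(1 + pi^2*(5 - 4*pi)^2*exp(2*pi))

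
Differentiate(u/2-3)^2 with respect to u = u/2 - 3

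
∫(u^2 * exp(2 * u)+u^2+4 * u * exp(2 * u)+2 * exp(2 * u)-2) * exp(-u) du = 2*u*(u + 2)*sinh(u) + C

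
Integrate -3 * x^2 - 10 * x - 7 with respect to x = -x^3 - 5*x^2 - 7*x + C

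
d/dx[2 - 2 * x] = -2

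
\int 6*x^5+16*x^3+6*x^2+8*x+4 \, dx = x^6 + 4*x^4 + 2*x^3 + 4*x^2 + 4*x + C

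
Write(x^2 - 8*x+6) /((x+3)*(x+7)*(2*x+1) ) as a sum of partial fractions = 41/(65*(2*x + 1)) + 111/(52*(x + 7)) - 39/(20*(x + 3))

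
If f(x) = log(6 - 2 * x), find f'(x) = 1/(x - 3)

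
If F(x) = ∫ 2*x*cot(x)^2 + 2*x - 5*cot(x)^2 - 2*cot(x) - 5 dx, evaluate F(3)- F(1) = -3*cot(1) - cot(3)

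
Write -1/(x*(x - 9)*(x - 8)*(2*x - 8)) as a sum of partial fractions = -1/(160*(x - 4)) + 1/(64*(x - 8)) - 1/(90*(x - 9)) + 1/(576*x)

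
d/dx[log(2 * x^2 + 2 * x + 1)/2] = (2*x + 1)/(2*x^2 + 2*x + 1)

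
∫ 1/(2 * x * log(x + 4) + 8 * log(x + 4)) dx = log(log(x + 4))/2 + C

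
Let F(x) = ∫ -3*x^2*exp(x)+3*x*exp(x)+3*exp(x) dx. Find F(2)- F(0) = 6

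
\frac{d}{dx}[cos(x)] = -sin(x)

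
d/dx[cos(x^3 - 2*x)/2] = (1 - 3*x^2/2)*sin(x*(x^2 - 2))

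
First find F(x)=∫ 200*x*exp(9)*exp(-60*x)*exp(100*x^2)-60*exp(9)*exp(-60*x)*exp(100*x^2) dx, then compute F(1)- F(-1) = -exp(169) + exp(49)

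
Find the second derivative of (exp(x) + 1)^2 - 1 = 4*exp(2*x) + 2*exp(x)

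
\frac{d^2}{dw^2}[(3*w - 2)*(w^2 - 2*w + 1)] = 18*w - 16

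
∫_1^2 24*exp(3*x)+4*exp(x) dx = -8*exp(3) - 4*E + 4*exp(2) + 8*exp(6)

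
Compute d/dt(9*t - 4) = 9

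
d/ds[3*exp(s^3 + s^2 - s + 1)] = 9*s^2*exp(s^3 + s^2 - s + 1) + 6*s*exp(s^3 + s^2 - s + 1) - 3*exp(s^3 + s^2 - s + 1)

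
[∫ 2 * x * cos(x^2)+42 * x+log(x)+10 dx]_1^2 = -sin(1) + sin(4) + 2*log(2) + 72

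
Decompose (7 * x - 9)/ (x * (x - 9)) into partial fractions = 6/(x - 9) + 1/x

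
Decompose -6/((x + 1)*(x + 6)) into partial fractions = 6/(5*(x + 6)) - 6/(5*(x + 1))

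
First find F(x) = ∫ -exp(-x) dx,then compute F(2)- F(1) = -exp(-1) + exp(-2)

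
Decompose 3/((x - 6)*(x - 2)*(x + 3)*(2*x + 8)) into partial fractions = -1/(40*(x + 4)) + 1/(30*(x + 3)) - 1/(80*(x - 2)) + 1/(240*(x - 6))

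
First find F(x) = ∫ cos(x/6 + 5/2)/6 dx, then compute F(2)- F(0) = -sin(5/2) + sin(17/6)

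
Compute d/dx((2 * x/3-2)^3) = 8*x^2/9 - 16*x/3 + 8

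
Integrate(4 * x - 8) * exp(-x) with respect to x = 4*(1 - x)*exp(-x) + C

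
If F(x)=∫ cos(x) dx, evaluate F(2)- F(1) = -sin(1) + sin(2)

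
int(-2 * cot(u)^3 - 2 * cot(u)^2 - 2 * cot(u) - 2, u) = (cot(u) + 1)^2 + C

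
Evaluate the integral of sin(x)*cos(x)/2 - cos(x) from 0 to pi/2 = -3/4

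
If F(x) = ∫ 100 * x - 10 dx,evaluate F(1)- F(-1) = -20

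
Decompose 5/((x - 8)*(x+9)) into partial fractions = -5/(17*(x + 9)) + 5/(17*(x - 8))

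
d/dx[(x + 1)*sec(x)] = x*tan(x)*sec(x) + tan(x)*sec(x) + sec(x)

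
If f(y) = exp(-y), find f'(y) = -exp(-y)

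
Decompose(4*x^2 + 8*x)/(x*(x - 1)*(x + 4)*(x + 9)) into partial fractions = -14/(25*(x + 9)) + 8/(25*(x + 4)) + 6/(25*(x - 1))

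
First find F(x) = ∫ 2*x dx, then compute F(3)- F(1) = 8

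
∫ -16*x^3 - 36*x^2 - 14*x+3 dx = -4*x^4 - 12*x^3 - 7*x^2 + 3*x + C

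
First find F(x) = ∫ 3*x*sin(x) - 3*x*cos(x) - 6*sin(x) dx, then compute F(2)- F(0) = -3 - 3*sin(2) - 3*cos(2)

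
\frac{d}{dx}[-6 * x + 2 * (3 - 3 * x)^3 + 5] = -162*x^2 + 324*x - 168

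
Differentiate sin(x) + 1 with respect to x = cos(x)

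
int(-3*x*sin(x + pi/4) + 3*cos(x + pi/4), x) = 3*x*cos(x + pi/4) + C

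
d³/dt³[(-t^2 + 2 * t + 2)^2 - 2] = 24*t - 24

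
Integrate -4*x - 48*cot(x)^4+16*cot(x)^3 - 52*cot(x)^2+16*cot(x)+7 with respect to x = -2*x^2 + 11*x + 16*cot(x)^3 - 8*cot(x)^2 + 4*cot(x) + C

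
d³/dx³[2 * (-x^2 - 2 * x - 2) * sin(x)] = 2*x^2*cos(x) + 12*x*sin(x) + 4*x*cos(x) + 12*sin(x) - 8*cos(x)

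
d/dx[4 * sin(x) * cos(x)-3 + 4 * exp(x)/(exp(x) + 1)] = 4*(2*exp(2*x)*cos(x)^2 - exp(2*x) + 4*exp(x)*cos(x)^2 - exp(x) + 2*cos(x)^2 - 1)/(exp(2*x) + 2*exp(x) + 1)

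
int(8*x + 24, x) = 4*x^2 + 24*x + C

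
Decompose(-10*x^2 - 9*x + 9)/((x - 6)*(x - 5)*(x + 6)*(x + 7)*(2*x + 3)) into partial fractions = -19/(78*(x + 7)) + 1/(4*(x + 6)) + 1/(6*(x - 5)) - 9/(52*(x - 6))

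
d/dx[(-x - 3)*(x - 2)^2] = -3*x^2 + 2*x + 8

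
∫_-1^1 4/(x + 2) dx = 4*log(3)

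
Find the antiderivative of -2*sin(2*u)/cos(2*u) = log(3*cos(2*u)) + C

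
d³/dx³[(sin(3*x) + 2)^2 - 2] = -108*sin(6*x) - 108*cos(3*x)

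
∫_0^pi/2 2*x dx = pi^2/4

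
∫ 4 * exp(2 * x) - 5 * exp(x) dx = 2*(1 - exp(x))^2 - exp(x) + C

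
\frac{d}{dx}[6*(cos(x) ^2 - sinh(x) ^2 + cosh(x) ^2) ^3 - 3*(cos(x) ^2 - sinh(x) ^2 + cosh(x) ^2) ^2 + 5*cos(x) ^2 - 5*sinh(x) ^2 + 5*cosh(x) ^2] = -2*(-30*sin(x)^2 + 18*cos(x)^4 + 47)*sin(x)*cos(x)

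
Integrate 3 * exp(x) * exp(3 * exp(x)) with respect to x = exp(3*exp(x)) + C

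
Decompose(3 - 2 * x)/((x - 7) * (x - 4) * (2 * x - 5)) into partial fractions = -8/(27*(2*x - 5)) + 5/(9*(x - 4)) - 11/(27*(x - 7))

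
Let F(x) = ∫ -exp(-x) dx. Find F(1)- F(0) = -1 + exp(-1)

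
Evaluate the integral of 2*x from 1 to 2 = 3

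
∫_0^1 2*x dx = 1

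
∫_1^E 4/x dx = 4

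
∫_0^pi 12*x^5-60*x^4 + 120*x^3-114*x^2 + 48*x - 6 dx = 2*(-1 + pi)^3 + 2*(-1 + pi)^6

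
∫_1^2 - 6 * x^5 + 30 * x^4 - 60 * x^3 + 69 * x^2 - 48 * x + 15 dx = 2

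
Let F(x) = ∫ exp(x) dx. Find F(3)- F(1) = -E + exp(3)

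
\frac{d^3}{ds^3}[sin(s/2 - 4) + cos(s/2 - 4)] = -sqrt(2)*cos(s/2 - 4 + pi/4)/8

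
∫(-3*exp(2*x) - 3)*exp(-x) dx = -6*sinh(x) + C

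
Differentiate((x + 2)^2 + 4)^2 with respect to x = 4*x^3 + 24*x^2 + 64*x + 64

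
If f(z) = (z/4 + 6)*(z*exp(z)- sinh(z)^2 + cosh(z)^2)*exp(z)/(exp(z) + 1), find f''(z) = (z^2*exp(3*z) + 3*z^2*exp(2*z) + 4*z^2*exp(z) + 28*z*exp(3*z) + 84*z*exp(2*z) + 103*z*exp(z) + z + 50*exp(3*z) + 148*exp(2*z) + 76*exp(z) + 26)*exp(z)/(4*exp(3*z) + 12*exp(2*z) + 12*exp(z) + 4)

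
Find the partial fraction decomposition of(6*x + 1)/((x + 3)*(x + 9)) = 53/(6*(x + 9)) - 17/(6*(x + 3))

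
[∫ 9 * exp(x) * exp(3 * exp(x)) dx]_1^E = -3*exp(3*E) + 3*exp(3*exp(E))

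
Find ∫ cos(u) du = sin(u) + C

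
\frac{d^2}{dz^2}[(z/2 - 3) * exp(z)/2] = z*exp(z)/4 - exp(z)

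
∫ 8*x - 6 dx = 4*x^2 - 6*x + C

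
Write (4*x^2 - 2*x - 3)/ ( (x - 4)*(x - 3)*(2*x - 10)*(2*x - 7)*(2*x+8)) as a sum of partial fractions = 52/(15*(2*x - 7)) + 23/(10080*(x + 4)) - 27/(56*(x - 3)) - 53/(32*(x - 4)) + 29/(72*(x - 5))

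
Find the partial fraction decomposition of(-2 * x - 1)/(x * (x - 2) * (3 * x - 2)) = 21/(8*(3*x - 2)) - 5/(8*(x - 2)) - 1/(4*x)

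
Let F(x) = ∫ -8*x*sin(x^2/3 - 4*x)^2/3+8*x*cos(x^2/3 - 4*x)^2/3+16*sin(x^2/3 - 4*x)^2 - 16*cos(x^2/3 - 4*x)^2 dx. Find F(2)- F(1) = -2*sin(40/3) + 2*sin(22/3)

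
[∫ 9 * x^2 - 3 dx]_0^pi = -3*pi + 3*pi^3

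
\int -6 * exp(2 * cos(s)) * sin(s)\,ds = 3*exp(2*cos(s)) + C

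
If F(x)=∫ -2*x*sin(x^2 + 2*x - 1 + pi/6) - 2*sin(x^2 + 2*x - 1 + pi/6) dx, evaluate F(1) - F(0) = -sin(1 + pi/3) + cos(pi/6 + 2)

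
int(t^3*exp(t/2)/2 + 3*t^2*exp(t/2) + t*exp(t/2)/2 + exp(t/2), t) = t*(t^2 + 1)*exp(t/2) + C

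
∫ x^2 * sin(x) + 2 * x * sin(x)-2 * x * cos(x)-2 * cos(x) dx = -x*(x + 2)*cos(x) + C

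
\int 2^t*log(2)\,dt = 2^t + C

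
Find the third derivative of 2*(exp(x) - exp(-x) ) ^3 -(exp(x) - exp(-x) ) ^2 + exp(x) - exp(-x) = (54*exp(6*x) - 8*exp(5*x) - 5*exp(4*x) - 5*exp(2*x) + 8*exp(x) + 54)*exp(-3*x)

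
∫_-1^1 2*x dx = 0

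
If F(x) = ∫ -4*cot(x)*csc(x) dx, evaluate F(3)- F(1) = -4*csc(1) + 4*csc(3)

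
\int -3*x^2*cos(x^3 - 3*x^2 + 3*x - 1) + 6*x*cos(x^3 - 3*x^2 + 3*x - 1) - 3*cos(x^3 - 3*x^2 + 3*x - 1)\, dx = -sin((x - 1)^3) + C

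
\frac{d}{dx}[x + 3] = 1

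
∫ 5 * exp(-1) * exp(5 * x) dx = exp(5*x - 1) + C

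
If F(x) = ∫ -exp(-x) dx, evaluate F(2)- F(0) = -1 + exp(-2)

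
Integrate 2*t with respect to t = t^2 + C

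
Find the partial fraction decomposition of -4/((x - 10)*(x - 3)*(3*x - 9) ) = 4/(147*(x - 3)) + 4/(21*(x - 3)^2) - 4/(147*(x - 10))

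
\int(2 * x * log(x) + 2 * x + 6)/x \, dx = 2*(x + 3)*log(x) + C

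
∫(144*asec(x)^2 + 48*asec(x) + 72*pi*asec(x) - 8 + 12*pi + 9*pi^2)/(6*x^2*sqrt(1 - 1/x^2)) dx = (4*asec(x) + pi)^3/8 + (4*asec(x) + pi)^2/4 - 4*asec(x)/3 + C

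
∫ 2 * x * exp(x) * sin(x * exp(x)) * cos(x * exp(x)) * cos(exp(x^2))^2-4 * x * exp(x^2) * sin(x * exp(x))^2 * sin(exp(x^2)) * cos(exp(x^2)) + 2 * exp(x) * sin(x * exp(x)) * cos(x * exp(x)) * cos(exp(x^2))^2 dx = sin(x*exp(x))^2*cos(exp(x^2))^2 + C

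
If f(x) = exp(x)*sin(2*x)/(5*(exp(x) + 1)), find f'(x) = (2*exp(x)*cos(2*x) + sin(2*x) + 2*cos(2*x))*exp(x)/(5*exp(2*x) + 10*exp(x) + 5)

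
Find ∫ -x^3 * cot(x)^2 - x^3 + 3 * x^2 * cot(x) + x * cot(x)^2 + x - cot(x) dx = x*(x^2 - 1)*cot(x) + C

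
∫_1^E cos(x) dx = -sin(1) + sin(E)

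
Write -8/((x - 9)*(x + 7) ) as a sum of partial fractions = 1/(2*(x + 7)) - 1/(2*(x - 9))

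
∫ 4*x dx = 2*x^2 + C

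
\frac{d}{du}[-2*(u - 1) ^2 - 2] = 4 - 4*u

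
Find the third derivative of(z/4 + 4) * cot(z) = -3*z*cot(z)^4/2 - 2*z*cot(z)^2 - z/2 - 24*cot(z)^4 + 3*cot(z)^3/2 - 32*cot(z)^2 + 3*cot(z)/2 - 8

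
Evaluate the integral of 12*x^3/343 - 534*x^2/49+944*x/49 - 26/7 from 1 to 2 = -39/343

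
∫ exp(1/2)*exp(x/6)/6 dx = exp(x/6 + 1/2) + C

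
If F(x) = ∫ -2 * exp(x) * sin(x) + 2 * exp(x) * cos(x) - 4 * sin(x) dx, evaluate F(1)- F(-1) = 2*(E - exp(-1))*cos(1)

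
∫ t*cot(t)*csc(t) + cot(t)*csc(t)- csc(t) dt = (-t - 1)*csc(t) + C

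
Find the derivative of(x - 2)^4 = 4*x^3 - 24*x^2 + 48*x - 32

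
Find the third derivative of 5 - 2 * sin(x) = 2*cos(x)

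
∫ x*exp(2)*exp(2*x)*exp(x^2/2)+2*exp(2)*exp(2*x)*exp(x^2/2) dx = exp((x + 2)^2/2) + C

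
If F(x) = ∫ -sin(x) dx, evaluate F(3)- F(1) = cos(3) - cos(1)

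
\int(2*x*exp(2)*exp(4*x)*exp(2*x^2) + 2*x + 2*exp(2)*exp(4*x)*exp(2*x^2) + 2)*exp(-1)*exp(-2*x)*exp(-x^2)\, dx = 2*sinh((x + 1)^2) + C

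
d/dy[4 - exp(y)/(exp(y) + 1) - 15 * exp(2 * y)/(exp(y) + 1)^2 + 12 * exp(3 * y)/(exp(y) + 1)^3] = (5*exp(3*y) - 32*exp(2*y) - exp(y))/(exp(4*y) + 4*exp(3*y) + 6*exp(2*y) + 4*exp(y) + 1)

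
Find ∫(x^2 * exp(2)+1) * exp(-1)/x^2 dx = E*x - exp(-1)/x + C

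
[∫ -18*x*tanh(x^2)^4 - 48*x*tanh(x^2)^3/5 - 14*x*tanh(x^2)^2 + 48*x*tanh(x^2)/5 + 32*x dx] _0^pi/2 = (12*tanh(pi^2/4)/5 + 3*tanh(pi^2/4)^2 + 16)*tanh(pi^2/4)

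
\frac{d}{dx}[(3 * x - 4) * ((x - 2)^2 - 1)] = 9*x^2 - 32*x + 25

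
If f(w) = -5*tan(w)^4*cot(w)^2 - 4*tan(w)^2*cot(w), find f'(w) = -2*(5*sin(w)/cos(w) + 2)/cos(w)^2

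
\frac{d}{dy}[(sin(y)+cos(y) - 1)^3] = 3*sqrt(2)*(sqrt(2)*sin(y + pi/4) - 1)^2*cos(y + pi/4)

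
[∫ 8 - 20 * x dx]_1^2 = -22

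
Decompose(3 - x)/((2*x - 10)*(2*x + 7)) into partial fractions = -13/(34*(2*x + 7)) - 1/(17*(x - 5))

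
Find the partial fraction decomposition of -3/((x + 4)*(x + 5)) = 3/(x + 5) - 3/(x + 4)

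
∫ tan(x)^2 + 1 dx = tan(x) + C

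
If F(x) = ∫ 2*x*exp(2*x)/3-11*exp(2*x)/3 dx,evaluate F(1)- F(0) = 2 - 5*exp(2)/3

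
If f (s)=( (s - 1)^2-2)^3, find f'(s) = 6*s^5 - 30*s^4 + 36*s^3 + 12*s^2 - 18*s - 6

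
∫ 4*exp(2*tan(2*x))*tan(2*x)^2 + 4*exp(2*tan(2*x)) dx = exp(2*tan(2*x)) + C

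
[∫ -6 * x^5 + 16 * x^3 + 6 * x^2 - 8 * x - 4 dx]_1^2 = -5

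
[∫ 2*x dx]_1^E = -1 + exp(2)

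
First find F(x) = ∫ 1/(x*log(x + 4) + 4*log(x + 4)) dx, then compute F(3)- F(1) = -log(log(5)) + log(log(7))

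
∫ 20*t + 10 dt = 10*t^2 + 10*t + C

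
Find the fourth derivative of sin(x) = sin(x)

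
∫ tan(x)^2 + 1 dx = tan(x) + C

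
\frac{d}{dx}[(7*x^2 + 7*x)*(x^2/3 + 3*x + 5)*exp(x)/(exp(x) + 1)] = (7*x^4*exp(x) + 28*x^3*exp(2*x) + 98*x^3*exp(x) + 210*x^2*exp(2*x) + 378*x^2*exp(x) + 336*x*exp(2*x) + 441*x*exp(x) + 105*exp(2*x) + 105*exp(x))/(3*exp(2*x) + 6*exp(x) + 3)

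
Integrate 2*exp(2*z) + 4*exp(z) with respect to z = (exp(z) + 2)^2 + C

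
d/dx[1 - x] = -1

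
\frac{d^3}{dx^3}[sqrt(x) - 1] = 3/(8*x^(5/2))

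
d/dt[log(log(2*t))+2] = 1/(t*log(t) + t*log(2))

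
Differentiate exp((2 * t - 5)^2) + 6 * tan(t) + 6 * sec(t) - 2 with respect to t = 8*t*exp(4*t^2 - 20*t + 25) - 20*exp(4*t^2 - 20*t + 25) + 6*tan(t)^2 + 6*tan(t)*sec(t) + 6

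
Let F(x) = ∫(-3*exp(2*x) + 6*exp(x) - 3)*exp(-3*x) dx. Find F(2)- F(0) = (-1 + exp(-2))^3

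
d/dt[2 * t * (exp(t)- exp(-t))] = (2*t*exp(2*t) + 2*t + 2*exp(2*t) - 2)*exp(-t)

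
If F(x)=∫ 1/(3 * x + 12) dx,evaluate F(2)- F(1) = -log(5)/3 + log(6)/3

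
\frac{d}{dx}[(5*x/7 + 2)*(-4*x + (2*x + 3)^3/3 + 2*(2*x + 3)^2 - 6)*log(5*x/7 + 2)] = 160*x^3*log(5*x/7 + 2)/21 + 40*x^3/21 + 412*x^2*log(5*x/7 + 2)/7 + 100*x^2/7 + 940*x*log(5*x/7 + 2)/7 + 190*x/7 + 91*log(5*x/7 + 2) + 15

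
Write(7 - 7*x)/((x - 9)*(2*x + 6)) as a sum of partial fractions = -7/(6*(x + 3)) - 7/(3*(x - 9))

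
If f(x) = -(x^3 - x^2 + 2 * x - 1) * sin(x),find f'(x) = -x^3*cos(x) - 3*x^2*sin(x) + x^2*cos(x) + 2*x*sin(x) - 2*x*cos(x) - 2*sin(x) + cos(x)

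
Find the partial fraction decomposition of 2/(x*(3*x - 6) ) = 1/(3*(x - 2)) - 1/(3*x)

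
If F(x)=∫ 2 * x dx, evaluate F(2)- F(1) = 3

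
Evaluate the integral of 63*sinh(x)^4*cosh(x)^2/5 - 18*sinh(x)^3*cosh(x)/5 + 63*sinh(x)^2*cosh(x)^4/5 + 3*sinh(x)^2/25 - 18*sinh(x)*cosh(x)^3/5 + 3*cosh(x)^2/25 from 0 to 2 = -9*sinh(2)^2*cosh(2)^2/5 + 3*sinh(4)/50 + 21*sinh(2)^3*cosh(2)^3/5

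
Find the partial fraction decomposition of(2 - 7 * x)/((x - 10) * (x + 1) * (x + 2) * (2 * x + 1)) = -44/(63*(2*x + 1)) - 4/(9*(x + 2)) + 9/(11*(x + 1)) - 17/(693*(x - 10))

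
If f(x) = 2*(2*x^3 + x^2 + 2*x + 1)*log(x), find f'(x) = (12*x^3*log(x) + 4*x^3 + 4*x^2*log(x) + 2*x^2 + 4*x*log(x) + 4*x + 2)/x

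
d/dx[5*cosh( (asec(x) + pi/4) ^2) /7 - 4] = 5*(4*asec(x) + pi)*sinh(asec(x)^2 + pi*asec(x)/2 + pi^2/16)/(14*x^2*sqrt(1 - 1/x^2))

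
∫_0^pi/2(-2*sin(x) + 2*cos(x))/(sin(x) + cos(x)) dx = 0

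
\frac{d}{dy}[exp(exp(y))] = exp(y + exp(y))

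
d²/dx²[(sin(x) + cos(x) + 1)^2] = -4*sin(2*x) - 2*sqrt(2)*sin(x + pi/4)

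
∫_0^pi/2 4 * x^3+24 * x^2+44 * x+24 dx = -2*(pi/2 + 2)^2 - 8 + (pi/2 + 2)^4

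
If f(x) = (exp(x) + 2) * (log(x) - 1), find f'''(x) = (x^3*exp(x)*log(x) - x^3*exp(x) + 3*x^2*exp(x) - 3*x*exp(x) + 2*exp(x) + 4)/x^3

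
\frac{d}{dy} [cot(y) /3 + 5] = -1/(3*sin(y)^2)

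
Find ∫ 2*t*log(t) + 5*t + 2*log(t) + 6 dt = t*(t + 2)*(log(t) + 2) + C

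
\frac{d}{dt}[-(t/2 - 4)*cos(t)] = t*sin(t)/2 - 4*sin(t) - cos(t)/2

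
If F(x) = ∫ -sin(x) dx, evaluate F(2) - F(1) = -cos(1) + cos(2)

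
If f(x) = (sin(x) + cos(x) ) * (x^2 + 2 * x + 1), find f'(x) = -x^2*sin(x) + x^2*cos(x) + 4*x*cos(x) + sin(x) + 3*cos(x)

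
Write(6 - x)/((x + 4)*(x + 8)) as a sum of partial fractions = -7/(2*(x + 8)) + 5/(2*(x + 4))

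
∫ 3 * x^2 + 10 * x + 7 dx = x^3 + 5*x^2 + 7*x + C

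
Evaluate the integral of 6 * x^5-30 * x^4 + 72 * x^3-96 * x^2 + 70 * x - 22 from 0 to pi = -7 - (-1 + pi)^2 + (1 + (-1 + pi)^2)^3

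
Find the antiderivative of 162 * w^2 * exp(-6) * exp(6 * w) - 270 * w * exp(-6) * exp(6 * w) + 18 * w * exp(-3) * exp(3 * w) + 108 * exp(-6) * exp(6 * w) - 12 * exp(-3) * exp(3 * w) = 3*(w - 1)*(9*(w - 1)*exp(6*w - 6) + 2*exp(3*w - 3)) + C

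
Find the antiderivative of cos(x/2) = 2*sin(x/2) + C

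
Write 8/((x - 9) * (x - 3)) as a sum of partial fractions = -4/(3*(x - 3)) + 4/(3*(x - 9))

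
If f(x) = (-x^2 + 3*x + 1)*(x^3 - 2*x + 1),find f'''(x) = -60*x^2 + 72*x + 18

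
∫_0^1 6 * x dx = 3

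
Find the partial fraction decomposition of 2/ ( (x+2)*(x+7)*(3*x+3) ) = 1/(45*(x + 7)) - 2/(15*(x + 2)) + 1/(9*(x + 1))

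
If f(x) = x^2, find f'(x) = 2*x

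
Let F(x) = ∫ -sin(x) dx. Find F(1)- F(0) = -1 + cos(1)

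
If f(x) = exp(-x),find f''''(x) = exp(-x)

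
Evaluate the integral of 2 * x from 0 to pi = pi^2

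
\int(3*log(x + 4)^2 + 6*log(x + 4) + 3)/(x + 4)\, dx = (log(x + 4) + 1)^3 + C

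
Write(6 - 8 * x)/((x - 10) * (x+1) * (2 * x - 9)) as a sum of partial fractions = 120/(121*(2*x - 9)) + 14/(121*(x + 1)) - 74/(121*(x - 10))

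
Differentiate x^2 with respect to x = 2*x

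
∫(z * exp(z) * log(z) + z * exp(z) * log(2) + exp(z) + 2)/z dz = (exp(z) + 2)*log(2*z) + C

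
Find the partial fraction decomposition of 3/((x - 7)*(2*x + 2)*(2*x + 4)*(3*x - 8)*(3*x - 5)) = 27/(5632*(3*x - 5)) - 27/(8008*(3*x - 8)) + 1/(1848*(x + 2)) - 3/(2816*(x + 1)) + 1/(19968*(x - 7))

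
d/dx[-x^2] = -2*x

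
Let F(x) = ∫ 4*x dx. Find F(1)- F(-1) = 0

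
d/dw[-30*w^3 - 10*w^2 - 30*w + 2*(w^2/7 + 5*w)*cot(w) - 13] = -2*w^2*cot(w)^2/7 - 632*w^2/7 - 10*w*cot(w)^2 + 4*w*cot(w)/7 - 30*w + 10*cot(w) - 30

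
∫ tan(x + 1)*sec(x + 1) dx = sec(x + 1) + C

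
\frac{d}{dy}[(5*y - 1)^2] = 50*y - 10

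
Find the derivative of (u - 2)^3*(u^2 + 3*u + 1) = 5*u^4 - 12*u^3 - 15*u^2 + 44*u - 12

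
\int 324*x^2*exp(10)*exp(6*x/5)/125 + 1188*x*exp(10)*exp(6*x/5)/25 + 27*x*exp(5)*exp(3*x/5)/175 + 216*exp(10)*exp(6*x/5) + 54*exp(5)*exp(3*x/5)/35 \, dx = 3*(3*x + 25)*((42*x + 350)*exp(6*x/5 + 10) + 5*exp(3*x/5 + 5))/175 + C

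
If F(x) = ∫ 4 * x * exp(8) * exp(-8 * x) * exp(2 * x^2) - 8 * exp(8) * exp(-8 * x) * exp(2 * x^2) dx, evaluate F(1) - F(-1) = -exp(18) + exp(2)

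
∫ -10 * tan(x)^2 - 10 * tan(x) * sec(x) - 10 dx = -10*tan(x) - 10/cos(x) + C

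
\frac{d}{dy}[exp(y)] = exp(y)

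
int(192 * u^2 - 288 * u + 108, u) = 64*u^3 - 144*u^2 + 108*u + C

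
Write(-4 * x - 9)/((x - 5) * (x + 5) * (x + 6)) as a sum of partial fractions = 15/(11*(x + 6)) - 11/(10*(x + 5)) - 29/(110*(x - 5))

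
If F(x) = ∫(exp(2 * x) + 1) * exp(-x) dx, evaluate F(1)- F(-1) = -2*exp(-1) + 2*E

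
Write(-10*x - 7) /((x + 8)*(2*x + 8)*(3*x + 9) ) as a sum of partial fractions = 73/(120*(x + 8)) - 11/(8*(x + 4)) + 23/(30*(x + 3))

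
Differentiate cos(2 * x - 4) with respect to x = -2*sin(2*x - 4)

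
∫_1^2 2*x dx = 3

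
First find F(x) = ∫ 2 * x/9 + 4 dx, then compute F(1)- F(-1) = 8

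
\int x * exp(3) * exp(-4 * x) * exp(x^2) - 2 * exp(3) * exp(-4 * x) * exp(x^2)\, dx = exp((x - 2)^2 - 1)/2 + C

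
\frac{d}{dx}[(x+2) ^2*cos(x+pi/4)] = -x^2*sin(x + pi/4) - 2*sqrt(2)*x*sin(x) - 2*x*sin(x + pi/4) - 4*sqrt(2)*sin(x)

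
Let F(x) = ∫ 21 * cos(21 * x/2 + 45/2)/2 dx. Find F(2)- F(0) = sin(87/2) - sin(45/2)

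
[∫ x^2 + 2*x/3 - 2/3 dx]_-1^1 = -2/3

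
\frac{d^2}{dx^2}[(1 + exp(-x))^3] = (3*exp(2*x) + 12*exp(x) + 9)*exp(-3*x)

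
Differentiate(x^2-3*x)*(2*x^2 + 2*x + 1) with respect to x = 8*x^3 - 12*x^2 - 10*x - 3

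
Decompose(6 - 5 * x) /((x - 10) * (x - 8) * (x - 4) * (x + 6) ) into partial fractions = -9/(560*(x + 6)) - 7/(120*(x - 4)) + 17/(56*(x - 8)) - 11/(48*(x - 10))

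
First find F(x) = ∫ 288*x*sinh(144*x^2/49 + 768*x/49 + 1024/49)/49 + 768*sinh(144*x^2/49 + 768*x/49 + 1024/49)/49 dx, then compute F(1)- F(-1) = -cosh(400/49) + cosh(1936/49)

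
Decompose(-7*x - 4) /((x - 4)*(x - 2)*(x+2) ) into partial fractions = 5/(12*(x + 2)) + 9/(4*(x - 2)) - 8/(3*(x - 4))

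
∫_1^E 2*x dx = -1 + exp(2)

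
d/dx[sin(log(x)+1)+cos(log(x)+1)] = sqrt(2)*cos(log(x) + pi/4 + 1)/x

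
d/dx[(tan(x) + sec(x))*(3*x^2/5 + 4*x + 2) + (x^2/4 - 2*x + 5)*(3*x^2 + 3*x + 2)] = 3*x^3 + 3*x^2*tan(x)^2/5 + 3*x^2*tan(x)*sec(x)/5 - 303*x^2/20 + 4*x*tan(x)^2 + 4*x*tan(x)*sec(x) + 6*x*tan(x)/5 + 6*x*sec(x)/5 + 23*x + 2*tan(x)^2 + 2*tan(x)*sec(x) + 4*tan(x) + 4*sec(x) + 13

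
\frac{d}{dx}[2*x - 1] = 2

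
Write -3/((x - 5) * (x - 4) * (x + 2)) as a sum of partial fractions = -1/(14*(x + 2)) + 1/(2*(x - 4)) - 3/(7*(x - 5))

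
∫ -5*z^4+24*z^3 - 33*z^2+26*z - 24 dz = -z^5 + 6*z^4 - 11*z^3 + 13*z^2 - 24*z + C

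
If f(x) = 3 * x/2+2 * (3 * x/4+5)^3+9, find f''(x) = 81*x/16 + 135/4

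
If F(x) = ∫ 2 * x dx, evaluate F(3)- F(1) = 8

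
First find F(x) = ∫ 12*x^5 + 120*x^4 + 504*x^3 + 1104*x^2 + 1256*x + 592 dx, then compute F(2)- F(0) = 9552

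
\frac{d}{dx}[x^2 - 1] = 2*x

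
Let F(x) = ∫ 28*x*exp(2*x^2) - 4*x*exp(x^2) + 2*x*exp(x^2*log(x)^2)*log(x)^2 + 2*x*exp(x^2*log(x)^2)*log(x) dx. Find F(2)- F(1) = -2*exp(4) - 7*exp(2) - 1 + 2*E + exp(4*log(2)^2) + 7*exp(8)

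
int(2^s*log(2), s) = 2^s + C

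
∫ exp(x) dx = exp(x) + C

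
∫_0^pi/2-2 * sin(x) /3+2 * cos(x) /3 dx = 0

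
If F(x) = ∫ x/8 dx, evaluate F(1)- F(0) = 1/16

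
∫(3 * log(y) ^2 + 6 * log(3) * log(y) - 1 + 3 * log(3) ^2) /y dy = log(3*y)^3 - log(3*y) + C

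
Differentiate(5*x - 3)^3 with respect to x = 375*x^2 - 450*x + 135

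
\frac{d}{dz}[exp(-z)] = -exp(-z)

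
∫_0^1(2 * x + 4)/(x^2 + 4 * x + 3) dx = -log(6) + log(16)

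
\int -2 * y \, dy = -y^2 + C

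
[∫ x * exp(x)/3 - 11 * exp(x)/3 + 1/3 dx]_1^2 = -10*exp(2)/3 + 1/3 + 11*E/3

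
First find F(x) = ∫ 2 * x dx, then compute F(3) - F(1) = 8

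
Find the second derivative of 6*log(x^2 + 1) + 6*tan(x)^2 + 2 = 12*(3*x^4*tan(x)^4 + 4*x^4*tan(x)^2 + x^4 + 6*x^2*tan(x)^4 + 8*x^2*tan(x)^2 + x^2 + 3*tan(x)^4 + 4*tan(x)^2 + 2)/(x^4 + 2*x^2 + 1)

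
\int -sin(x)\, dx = cos(x) + C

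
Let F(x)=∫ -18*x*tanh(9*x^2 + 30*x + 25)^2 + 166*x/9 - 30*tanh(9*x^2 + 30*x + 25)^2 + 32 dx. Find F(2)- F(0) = -tanh(25) + tanh(121) + 44/9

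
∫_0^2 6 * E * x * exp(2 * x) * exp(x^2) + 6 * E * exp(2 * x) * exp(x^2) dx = -3*E + 3*exp(9)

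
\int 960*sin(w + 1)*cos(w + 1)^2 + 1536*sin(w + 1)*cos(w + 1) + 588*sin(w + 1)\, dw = -4*(192*cos(w + 1) + 40*cos(2*w + 2) + 187)*cos(w + 1) + C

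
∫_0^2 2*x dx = 4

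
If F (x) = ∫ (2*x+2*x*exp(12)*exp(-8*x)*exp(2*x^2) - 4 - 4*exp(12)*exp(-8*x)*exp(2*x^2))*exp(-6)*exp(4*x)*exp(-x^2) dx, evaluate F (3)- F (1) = 0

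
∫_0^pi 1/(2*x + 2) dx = log(1 + pi)/2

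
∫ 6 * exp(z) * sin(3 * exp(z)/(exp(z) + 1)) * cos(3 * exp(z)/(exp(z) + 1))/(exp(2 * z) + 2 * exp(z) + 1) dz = sin(3*exp(z)/(exp(z) + 1))^2 + C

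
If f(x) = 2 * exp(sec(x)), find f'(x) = 2*exp(sec(x))*tan(x)*sec(x)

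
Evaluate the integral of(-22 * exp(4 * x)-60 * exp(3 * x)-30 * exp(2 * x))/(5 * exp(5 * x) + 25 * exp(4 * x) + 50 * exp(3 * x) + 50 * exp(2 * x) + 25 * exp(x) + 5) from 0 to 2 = -3*exp(4)/(1 + exp(2))^2 + 2*exp(8)/(5*(1 + exp(2))^4) + 29/40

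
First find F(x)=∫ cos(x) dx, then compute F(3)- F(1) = -sin(1) + sin(3)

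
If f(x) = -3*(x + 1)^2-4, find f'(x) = -6*x - 6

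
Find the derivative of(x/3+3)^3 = x^2/9 + 2*x + 9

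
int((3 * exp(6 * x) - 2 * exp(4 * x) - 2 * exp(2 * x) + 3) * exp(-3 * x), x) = 8*sinh(x)^3 + 2*sinh(x) + C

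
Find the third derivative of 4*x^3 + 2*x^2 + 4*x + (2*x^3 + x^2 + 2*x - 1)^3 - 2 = 4032*x^6 + 4032*x^5 + 6300*x^4 + 1560*x^3 + 1080*x^2 - 360*x + 36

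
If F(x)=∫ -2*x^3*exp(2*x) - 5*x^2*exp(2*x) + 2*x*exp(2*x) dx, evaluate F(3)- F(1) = -31*exp(6) + exp(2)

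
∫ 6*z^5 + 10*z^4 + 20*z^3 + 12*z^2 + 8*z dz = z^6 + 2*z^5 + 5*z^4 + 4*z^3 + 4*z^2 + C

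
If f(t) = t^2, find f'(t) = 2*t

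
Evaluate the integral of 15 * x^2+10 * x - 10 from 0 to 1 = 0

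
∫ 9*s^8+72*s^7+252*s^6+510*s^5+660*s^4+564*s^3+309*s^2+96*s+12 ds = s^9 + 9*s^8 + 36*s^7 + 85*s^6 + 132*s^5 + 141*s^4 + 103*s^3 + 48*s^2 + 12*s + C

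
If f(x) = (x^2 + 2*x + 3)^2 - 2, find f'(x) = 4*x^3 + 12*x^2 + 20*x + 12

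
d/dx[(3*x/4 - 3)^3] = 81*x^2/64 - 81*x/8 + 81/4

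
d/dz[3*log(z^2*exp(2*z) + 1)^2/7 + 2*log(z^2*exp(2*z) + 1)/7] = (12*z^2*exp(2*z)*log(z^2*exp(2*z) + 1) + 4*z^2*exp(2*z) + 12*z*exp(2*z)*log(z^2*exp(2*z) + 1) + 4*z*exp(2*z))/(7*z^2*exp(2*z) + 7)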